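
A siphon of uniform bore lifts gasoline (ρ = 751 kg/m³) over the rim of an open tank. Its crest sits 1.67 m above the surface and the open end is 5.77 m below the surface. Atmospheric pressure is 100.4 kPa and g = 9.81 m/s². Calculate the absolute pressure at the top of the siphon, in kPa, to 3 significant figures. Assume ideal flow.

Bernoulli surface→outlet gives ½v² = g·h_out, so v = √(2·9.81·5.77) = 10.6 m/s.
Continuity keeps v the same throughout the tube; from surface to crest, P_atm + 0 = P_top + ½ρv² + ρg·h_top.
P_top = 100400 − ½·751·10.6² − 751·9.81·1.67 = 45600 Pa.

P_top = 45.6 kPa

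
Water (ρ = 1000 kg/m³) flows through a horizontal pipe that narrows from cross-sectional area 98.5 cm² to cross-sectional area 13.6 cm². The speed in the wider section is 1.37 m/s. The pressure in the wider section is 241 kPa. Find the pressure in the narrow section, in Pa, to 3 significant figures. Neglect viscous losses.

Mass conservation (A₁v₁ = A₂v₂) gives v₂ = 1.37 × 98.5/13.6 = 9.92 m/s.
With no height change, Bernoulli's equation is P₁ + ½ρv₁² = P₂ + ½ρv₂².
P₂ = P₁ − ½ρ(v₂² − v₁²) = 241000 − ½·1000·(9.92² − 1.37²) = 241000 − 48300 = 193000 Pa.

P₂ ≈ 193000 Pa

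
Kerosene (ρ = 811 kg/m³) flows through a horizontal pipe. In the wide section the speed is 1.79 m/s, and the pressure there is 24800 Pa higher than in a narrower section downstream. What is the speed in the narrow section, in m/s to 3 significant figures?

v₂ = 8.02 m/s

Along the level pipe P + ½ρv² is conserved, hence v₂² = v₁² + 2(P₁ − P₂)/ρ.
v₂ = √(1.79² + 2·24800/811) = √(3.20 + 61.2) = 8.02 m/s.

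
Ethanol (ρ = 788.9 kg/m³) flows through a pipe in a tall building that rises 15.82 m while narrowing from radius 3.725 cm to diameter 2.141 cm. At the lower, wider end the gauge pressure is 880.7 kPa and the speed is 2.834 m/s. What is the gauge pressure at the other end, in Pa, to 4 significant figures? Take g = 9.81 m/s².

The volume flow rate is constant, so v₂ = (A₁/A₂)v₁ = (43.59/3.600)·2.834 = 34.31 m/s.
Bernoulli: P₁ + ½ρv₁² + ρg h₁ = P₂ + ½ρv₂² + ρg h₂, so P₂ = P₁ + ½ρ(v₁² − v₂²) − ρg(h₂ − h₁).
P₂ = 880700 + ½·788.9·(2.834² − 34.31²) − 788.9·9.81·(+15.82) = 880700 + (-461300) − (122400) = 297000 Pa.

P₂ ≈ 297000 Pa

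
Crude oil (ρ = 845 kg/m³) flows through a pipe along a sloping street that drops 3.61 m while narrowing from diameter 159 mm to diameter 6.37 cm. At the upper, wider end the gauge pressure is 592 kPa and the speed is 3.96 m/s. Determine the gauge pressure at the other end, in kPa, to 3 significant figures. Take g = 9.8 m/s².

The volume flow rate is constant, so v₂ = (A₁/A₂)v₁ = (199/31.9)·3.96 = 24.7 m/s.
Energy conservation along the streamline gives P₂ = P₁ − ½ρ(v₂² − v₁²) − ρg(h₂ − h₁).
P₂ = 592000 + ½·845·(3.96² − 24.7²) − 845·9.8·(−3.61) = 592000 + (-251000) − (-29900) = 371000 Pa.

P₂ ≈ 371 kPa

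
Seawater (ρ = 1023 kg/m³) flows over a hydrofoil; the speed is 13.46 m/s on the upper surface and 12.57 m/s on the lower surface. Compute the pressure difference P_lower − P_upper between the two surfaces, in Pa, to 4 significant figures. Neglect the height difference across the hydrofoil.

ΔP = 11850 Pa

With negligible Δh, P + ½ρv² is constant, so P_low − P_up = ½ρ(v_up² − v_low²).
ΔP = ½·1023·(13.46² − 12.57²) = 11850 Pa.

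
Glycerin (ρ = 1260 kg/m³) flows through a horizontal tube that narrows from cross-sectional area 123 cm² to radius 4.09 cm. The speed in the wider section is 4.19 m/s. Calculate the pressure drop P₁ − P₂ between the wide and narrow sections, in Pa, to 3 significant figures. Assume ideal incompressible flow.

ΔP ≈ 49500 Pa

By continuity, v₂ = v₁·A₁/A₂ = 4.19·(123/52.6) = 9.81 m/s.
The pipe is horizontal, so Bernoulli reduces to P₁ + ½ρv₁² = P₂ + ½ρv₂².
P₁ − P₂ = ½·1260·(9.81² − 4.19²) = ½·1260·78.6 = 49500 Pa.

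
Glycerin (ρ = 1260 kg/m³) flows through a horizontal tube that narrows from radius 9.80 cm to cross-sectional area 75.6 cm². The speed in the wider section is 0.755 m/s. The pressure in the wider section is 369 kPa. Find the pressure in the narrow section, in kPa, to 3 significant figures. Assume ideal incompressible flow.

P₂ ≈ 364 kPa

By continuity, v₂ = v₁·A₁/A₂ = 0.755·(302/75.6) = 3.01 m/s.
With no height change, Bernoulli's equation is P₁ + ½ρv₁² = P₂ + ½ρv₂².
P₂ = P₁ − ½ρ(v₂² − v₁²) = 369000 − ½·1260·(3.01² − 0.755²) = 369000 − 5360 = 364000 Pa.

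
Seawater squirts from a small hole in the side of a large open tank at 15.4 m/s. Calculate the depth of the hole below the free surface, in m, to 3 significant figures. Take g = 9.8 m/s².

h ≈ 12.1 m

For a small hole in a large open tank, ½v² = gh, giving h = v²/(2g).
h = 15.4²/(2·9.8) = 237/19.60 = 12.1 m.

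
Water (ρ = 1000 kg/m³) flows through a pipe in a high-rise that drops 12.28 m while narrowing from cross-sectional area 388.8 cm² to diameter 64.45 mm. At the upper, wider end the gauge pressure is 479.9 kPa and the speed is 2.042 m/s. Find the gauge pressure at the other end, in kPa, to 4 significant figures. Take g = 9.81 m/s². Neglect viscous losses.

The volume flow rate is constant, so v₂ = (A₁/A₂)v₁ = (388.8/32.62)·2.042 = 24.34 m/s.
Energy conservation along the streamline gives P₂ = P₁ − ½ρ(v₂² − v₁²) − ρg(h₂ − h₁).
P₂ = 479900 + ½·1000·(2.042² − 24.34²) − 1000·9.81·(−12.28) = 479900 + (-294000) − (-120500) = 306300 Pa.

P₂ ≈ 306.3 kPa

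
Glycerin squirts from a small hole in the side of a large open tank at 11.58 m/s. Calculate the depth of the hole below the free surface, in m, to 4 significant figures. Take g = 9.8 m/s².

Inverting v = √(2gh) gives h = v² / 2g.
h = 11.58²/(2·9.8) = 134.1/19.60 = 6.842 m.

h ≈ 6.842 m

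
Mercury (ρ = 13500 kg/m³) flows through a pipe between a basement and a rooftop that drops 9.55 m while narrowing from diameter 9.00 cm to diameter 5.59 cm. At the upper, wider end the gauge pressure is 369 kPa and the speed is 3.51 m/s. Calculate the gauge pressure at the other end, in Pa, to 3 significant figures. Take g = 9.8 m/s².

Continuity gives A₁v₁ = A₂v₂, so v₂ = (63.6 cm²)/(24.5 cm²) × 3.51 m/s = 9.10 m/s.
Energy conservation along the streamline gives P₂ = P₁ − ½ρ(v₂² − v₁²) − ρg(h₂ − h₁).
P₂ = 369000 + ½·13500·(3.51² − 9.10²) − 13500·9.8·(−9.55) = 369000 + (-476000) − (-1260000) = 1160000 Pa.

P₂ ≈ 1160000 Pa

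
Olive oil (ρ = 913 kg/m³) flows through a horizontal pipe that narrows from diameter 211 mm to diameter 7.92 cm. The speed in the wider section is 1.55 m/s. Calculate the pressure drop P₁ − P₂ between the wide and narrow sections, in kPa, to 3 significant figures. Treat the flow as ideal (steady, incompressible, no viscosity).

ΔP ≈ 54.2 kPa

Mass conservation (A₁v₁ = A₂v₂) gives v₂ = 1.55 × 350/49.3 = 11.0 m/s.
The pipe is horizontal, so Bernoulli reduces to P₁ + ½ρv₁² = P₂ + ½ρv₂².
P₁ − P₂ = ½·913·(11.0² − 1.55²) = ½·913·119 = 54200 Pa.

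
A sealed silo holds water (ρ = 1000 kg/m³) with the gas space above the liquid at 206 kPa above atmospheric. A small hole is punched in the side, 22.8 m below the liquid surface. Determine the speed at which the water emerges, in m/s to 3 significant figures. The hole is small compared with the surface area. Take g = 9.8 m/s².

Take point 1 at the surface (v₁ ≈ 0) and point 2 at the hole (at atmospheric pressure). Bernoulli: P₁ + ρg h = P_atm + ½ρv₂².
With P₁ − P_atm = 206000 Pa, v₂ = √(2gh + 2ΔP/ρ) = √(2·9.8·22.8 + 2·206000/1000) = 29.3 m/s.

29.3 m/s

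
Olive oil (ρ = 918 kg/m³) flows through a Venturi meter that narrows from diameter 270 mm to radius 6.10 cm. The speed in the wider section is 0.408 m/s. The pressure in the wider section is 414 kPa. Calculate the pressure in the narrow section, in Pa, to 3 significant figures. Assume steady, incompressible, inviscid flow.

P₂ ≈ 412000 Pa

By continuity, v₂ = v₁·A₁/A₂ = 0.408·(573/117) = 2.00 m/s.
Along the horizontal streamline, P + ½ρv² is constant.
P₂ = P₁ − ½ρ(v₂² − v₁²) = 414000 − ½·918·(2.00² − 0.408²) = 414000 − 1760 = 412000 Pa.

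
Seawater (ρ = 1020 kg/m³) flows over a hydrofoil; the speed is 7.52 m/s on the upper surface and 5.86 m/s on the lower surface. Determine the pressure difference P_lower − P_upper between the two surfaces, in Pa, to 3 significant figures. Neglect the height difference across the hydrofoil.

The pressure is lower where the speed is higher: ΔP = ½ρ(v_up² − v_low²).
ΔP = ½·1020·(7.52² − 5.86²) = 11300 Pa.

11300 Pa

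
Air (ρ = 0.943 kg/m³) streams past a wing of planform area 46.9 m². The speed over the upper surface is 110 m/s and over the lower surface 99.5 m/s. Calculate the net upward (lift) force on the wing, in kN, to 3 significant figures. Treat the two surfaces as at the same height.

From P + ½ρv² = const at equal height, P_low − P_up = ½ρ(v_up² − v_low²).
ΔP = ½·0.943·(110² − 99.5²) = 1040 Pa.
Lift = ΔP · A = 1040 × 46.9 = 48600 N.

F ≈ 48.6 kN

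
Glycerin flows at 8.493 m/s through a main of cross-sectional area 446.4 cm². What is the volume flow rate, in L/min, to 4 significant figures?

Q = A·v = 0.04464 m² × 8.493 m/s = 0.3791 m³/s.
Converting: 0.3791 m³/s × 60000 = 22750 L/min.

Q = 22750 L/min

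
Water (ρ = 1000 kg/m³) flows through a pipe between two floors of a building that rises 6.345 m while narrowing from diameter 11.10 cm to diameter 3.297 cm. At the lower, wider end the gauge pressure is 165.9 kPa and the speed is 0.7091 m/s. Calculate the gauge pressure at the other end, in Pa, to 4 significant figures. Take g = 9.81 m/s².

P₂ = 71610 Pa

Mass conservation (A₁v₁ = A₂v₂) gives v₂ = 0.7091 × 96.77/8.537 = 8.037 m/s.
Applying Bernoulli between the two ends and solving for P₂: P₂ = P₁ + ½ρ(v₁² − v₂²) − ρgΔh.
P₂ = 165900 + ½·1000·(0.7091² − 8.037²) − 1000·9.81·(+6.345) = 165900 + (-32050) − (62240) = 71610 Pa.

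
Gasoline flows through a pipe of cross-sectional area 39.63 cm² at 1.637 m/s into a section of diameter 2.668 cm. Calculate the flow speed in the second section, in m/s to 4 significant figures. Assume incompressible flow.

v₂ = 11.60 m/s

The volume flow rate is constant, so v₂ = (A₁/A₂)v₁ = (39.63/5.591)·1.637 = 11.60 m/s.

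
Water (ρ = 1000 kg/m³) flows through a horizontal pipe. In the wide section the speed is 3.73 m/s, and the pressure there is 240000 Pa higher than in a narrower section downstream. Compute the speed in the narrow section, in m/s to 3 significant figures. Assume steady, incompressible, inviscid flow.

With h₁ = h₂, rearranging Bernoulli gives v₂ = √(v₁² + 2ΔP/ρ).
v₂ = √(3.73² + 2·240000/1000) = √(13.9 + 480) = 22.2 m/s.

22.2 m/s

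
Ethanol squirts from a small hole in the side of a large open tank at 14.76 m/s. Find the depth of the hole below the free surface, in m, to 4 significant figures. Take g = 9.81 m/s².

11.10 m

Inverting v = √(2gh) gives h = v² / 2g.
h = 14.76²/(2·9.81) = 217.9/19.62 = 11.10 m.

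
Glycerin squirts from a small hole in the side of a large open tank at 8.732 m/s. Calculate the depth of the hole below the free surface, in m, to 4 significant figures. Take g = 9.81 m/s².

3.886 m

Inverting v = √(2gh) gives h = v² / 2g.
h = 8.732²/(2·9.81) = 76.25/19.62 = 3.886 m.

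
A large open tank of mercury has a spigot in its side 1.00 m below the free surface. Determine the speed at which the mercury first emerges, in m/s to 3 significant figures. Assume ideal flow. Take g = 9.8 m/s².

Torricelli's result v = √(2gh) gives v = √(2·9.8·1.00) = 4.43 m/s.

4.43 m/s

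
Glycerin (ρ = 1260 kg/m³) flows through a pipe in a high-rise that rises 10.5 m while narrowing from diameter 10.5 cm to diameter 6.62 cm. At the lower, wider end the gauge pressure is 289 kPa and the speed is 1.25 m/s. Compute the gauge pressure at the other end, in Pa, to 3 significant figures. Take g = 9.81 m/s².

154000 Pa

The volume flow rate is constant, so v₂ = (A₁/A₂)v₁ = (86.6/34.4)·1.25 = 3.14 m/s.
Bernoulli: P₁ + ½ρv₁² + ρg h₁ = P₂ + ½ρv₂² + ρg h₂, so P₂ = P₁ + ½ρ(v₁² − v₂²) − ρg(h₂ − h₁).
P₂ = 289000 + ½·1260·(1.25² − 3.14²) − 1260·9.81·(+10.5) = 289000 + (-5250) − (130000) = 154000 Pa.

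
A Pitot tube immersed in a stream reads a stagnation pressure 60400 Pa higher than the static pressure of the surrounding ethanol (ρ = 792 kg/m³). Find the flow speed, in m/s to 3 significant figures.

The dynamic pressure equals the rise in static pressure at the stagnation point: ΔP = ½ρv².
v = √(2ΔP/ρ) = √(2·60400/792) = 12.4 m/s.

v = 12.4 m/s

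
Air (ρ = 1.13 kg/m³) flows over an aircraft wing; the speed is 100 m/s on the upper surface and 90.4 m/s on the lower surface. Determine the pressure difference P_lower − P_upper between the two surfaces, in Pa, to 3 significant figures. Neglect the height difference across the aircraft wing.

ΔP = 1030 Pa

The pressure is lower where the speed is higher: ΔP = ½ρ(v_up² − v_low²).
ΔP = ½·1.13·(100² − 90.4²) = 1030 Pa.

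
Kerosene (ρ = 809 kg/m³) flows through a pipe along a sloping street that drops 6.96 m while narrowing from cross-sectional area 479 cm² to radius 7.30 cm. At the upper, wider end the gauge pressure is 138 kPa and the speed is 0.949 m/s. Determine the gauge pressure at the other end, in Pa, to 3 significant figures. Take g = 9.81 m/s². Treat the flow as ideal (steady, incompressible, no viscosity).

Continuity gives A₁v₁ = A₂v₂, so v₂ = (479 cm²)/(167 cm²) × 0.949 m/s = 2.72 m/s.
Energy conservation along the streamline gives P₂ = P₁ − ½ρ(v₂² − v₁²) − ρg(h₂ − h₁).
P₂ = 138000 + ½·809·(0.949² − 2.72²) − 809·9.81·(−6.96) = 138000 + (-2620) − (-55200) = 191000 Pa.

P₂ ≈ 191000 Pa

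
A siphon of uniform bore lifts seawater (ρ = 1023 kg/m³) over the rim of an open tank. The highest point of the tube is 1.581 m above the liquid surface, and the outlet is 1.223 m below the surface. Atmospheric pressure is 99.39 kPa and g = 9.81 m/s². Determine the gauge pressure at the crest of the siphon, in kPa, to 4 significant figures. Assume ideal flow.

The outlet speed comes from Torricelli: v = √(2g·1.223) = 4.898 m/s.
Continuity keeps v the same throughout the tube; from surface to crest, P_atm + 0 = P_top + ½ρv² + ρg·h_top.
P_top = 99390 − ½·1023·4.898² − 1023·9.81·1.581 = 71250 Pa. So P_gauge = P_top − P_atm = -28140 Pa.

P_gauge ≈ -28.14 kPa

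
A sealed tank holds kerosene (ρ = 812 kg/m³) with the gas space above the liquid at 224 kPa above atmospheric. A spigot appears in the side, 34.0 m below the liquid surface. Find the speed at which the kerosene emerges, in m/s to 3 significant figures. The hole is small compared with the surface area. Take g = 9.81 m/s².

Take point 1 at the surface (v₁ ≈ 0) and point 2 at the hole (at atmospheric pressure). Bernoulli: P₁ + ρg h = P_atm + ½ρv₂².
With P₁ − P_atm = 224000 Pa, v₂ = √(2gh + 2ΔP/ρ) = √(2·9.81·34.0 + 2·224000/812) = 34.9 m/s.

v ≈ 34.9 m/s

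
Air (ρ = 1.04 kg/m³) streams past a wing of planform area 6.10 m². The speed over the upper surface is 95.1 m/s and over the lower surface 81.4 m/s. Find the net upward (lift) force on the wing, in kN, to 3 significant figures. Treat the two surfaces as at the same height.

With equal heights on the two surfaces, Bernoulli gives P_lower − P_upper = ½ρ(v_upper² − v_lower²).
ΔP = ½·1.04·(95.1² − 81.4²) = 1260 Pa.
Lift = ΔP · A = 1260 × 6.10 = 7670 N.

F = 7.67 kN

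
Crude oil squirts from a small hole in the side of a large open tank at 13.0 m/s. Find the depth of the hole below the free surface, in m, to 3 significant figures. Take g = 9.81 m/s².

h ≈ 8.61 m

For a small hole in a large open tank, ½v² = gh, giving h = v²/(2g).
h = 13.0²/(2·9.81) = 169/19.62 = 8.61 m.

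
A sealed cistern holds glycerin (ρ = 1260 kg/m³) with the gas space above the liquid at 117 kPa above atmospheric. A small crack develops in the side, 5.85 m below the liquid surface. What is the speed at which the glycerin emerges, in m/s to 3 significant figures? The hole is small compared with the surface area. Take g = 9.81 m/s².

Take point 1 at the surface (v₁ ≈ 0) and point 2 at the hole (at atmospheric pressure). Bernoulli: P₁ + ρg h = P_atm + ½ρv₂².
With P₁ − P_atm = 117000 Pa, v₂ = √(2gh + 2ΔP/ρ) = √(2·9.81·5.85 + 2·117000/1260) = 17.3 m/s.

17.3 m/s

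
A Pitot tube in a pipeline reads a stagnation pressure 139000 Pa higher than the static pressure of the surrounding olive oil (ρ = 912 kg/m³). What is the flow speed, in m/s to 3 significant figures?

v = 17.5 m/s

The dynamic pressure equals the rise in static pressure at the stagnation point: ΔP = ½ρv².
v = √(2ΔP/ρ) = √(2·139000/912) = 17.5 m/s.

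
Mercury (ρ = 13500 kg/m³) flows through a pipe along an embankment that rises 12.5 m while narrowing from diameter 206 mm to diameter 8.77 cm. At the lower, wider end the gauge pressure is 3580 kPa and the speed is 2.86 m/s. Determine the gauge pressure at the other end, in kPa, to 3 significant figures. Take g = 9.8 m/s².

The volume flow rate is constant, so v₂ = (A₁/A₂)v₁ = (333/60.4)·2.86 = 15.8 m/s.
Bernoulli: P₁ + ½ρv₁² + ρg h₁ = P₂ + ½ρv₂² + ρg h₂, so P₂ = P₁ + ½ρ(v₁² − v₂²) − ρg(h₂ − h₁).
P₂ = 3580000 + ½·13500·(2.86² − 15.8²) − 13500·9.8·(+12.5) = 3580000 + (-1630000) − (1650000) = 301000 Pa.

301 kPa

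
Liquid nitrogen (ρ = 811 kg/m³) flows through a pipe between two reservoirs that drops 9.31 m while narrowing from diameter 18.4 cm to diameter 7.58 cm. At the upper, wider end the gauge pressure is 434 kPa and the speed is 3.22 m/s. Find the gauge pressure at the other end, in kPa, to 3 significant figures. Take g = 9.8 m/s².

Mass conservation (A₁v₁ = A₂v₂) gives v₂ = 3.22 × 266/45.1 = 19.0 m/s.
Bernoulli: P₁ + ½ρv₁² + ρg h₁ = P₂ + ½ρv₂² + ρg h₂, so P₂ = P₁ + ½ρ(v₁² − v₂²) − ρg(h₂ − h₁).
P₂ = 434000 + ½·811·(3.22² − 19.0²) − 811·9.8·(−9.31) = 434000 + (-142000) − (-74000) = 366000 Pa.

366 kPa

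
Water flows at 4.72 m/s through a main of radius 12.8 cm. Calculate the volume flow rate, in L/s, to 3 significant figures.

Q = A·v = 0.0515 m² × 4.72 m/s = 0.243 m³/s.
Converting: 0.243 m³/s × 1000 = 243 L/s.

243 L/s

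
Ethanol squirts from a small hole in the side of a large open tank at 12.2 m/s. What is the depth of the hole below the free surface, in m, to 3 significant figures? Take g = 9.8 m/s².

For a small hole in a large open tank, ½v² = gh, giving h = v²/(2g).
h = 12.2²/(2·9.8) = 149/19.60 = 7.59 m.

h ≈ 7.59 m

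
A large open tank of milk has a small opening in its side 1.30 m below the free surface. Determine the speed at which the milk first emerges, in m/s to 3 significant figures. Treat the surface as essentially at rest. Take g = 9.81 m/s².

5.05 m/s

Torricelli's result v = √(2gh) gives v = √(2·9.81·1.30) = 5.05 m/s.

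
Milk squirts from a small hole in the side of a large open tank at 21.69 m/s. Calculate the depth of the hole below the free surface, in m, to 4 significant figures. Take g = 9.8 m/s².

Torricelli: v = √(2gh), so h = v²/(2g).
h = 21.69²/(2·9.8) = 470.5/19.60 = 24.00 m.

h ≈ 24.00 m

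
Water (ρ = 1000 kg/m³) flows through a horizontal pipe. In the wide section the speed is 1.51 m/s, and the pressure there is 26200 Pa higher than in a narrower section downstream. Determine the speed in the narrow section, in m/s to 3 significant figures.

v₂ ≈ 7.39 m/s

Horizontal Bernoulli: P₁ + ½ρv₁² = P₂ + ½ρv₂², so v₂² = v₁² + 2(P₁ − P₂)/ρ.
v₂ = √(1.51² + 2·26200/1000) = √(2.28 + 52.4) = 7.39 m/s.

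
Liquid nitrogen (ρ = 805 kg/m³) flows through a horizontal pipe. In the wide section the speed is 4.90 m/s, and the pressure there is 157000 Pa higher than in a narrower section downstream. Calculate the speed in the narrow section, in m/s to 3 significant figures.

20.3 m/s

Horizontal Bernoulli: P₁ + ½ρv₁² = P₂ + ½ρv₂², so v₂² = v₁² + 2(P₁ − P₂)/ρ.
v₂ = √(4.90² + 2·157000/805) = √(24.0 + 390) = 20.3 m/s.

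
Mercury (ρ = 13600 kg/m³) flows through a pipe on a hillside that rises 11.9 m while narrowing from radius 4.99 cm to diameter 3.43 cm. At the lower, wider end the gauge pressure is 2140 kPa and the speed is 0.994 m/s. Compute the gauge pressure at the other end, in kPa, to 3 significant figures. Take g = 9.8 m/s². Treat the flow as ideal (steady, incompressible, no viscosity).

The volume flow rate is constant, so v₂ = (A₁/A₂)v₁ = (78.2/9.24)·0.994 = 8.42 m/s.
Energy conservation along the streamline gives P₂ = P₁ − ½ρ(v₂² − v₁²) − ρg(h₂ − h₁).
P₂ = 2140000 + ½·13600·(0.994² − 8.42²) − 13600·9.8·(+11.9) = 2140000 + (-475000) − (1590000) = 79200 Pa.

P₂ ≈ 79.2 kPa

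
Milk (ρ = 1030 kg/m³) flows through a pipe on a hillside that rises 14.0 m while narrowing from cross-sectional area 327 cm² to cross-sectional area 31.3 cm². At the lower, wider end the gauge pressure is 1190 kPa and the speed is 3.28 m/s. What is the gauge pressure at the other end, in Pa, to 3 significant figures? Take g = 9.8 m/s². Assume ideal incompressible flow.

P₂ = 449000 Pa

Continuity gives A₁v₁ = A₂v₂, so v₂ = (327 cm²)/(31.3 cm²) × 3.28 m/s = 34.3 m/s.
Applying Bernoulli between the two ends and solving for P₂: P₂ = P₁ + ½ρ(v₁² − v₂²) − ρgΔh.
P₂ = 1190000 + ½·1030·(3.28² − 34.3²) − 1030·9.8·(+14.0) = 1190000 + (-599000) − (141000) = 449000 Pa.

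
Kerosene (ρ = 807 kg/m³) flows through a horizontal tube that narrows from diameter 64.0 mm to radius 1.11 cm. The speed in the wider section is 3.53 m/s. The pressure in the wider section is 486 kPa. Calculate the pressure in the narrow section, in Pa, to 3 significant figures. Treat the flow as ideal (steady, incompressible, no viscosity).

P₂ ≈ 144000 Pa

Continuity gives A₁v₁ = A₂v₂, so v₂ = (32.2 cm²)/(3.87 cm²) × 3.53 m/s = 29.3 m/s.
Along the horizontal streamline, P + ½ρv² is constant.
P₂ = P₁ − ½ρ(v₂² − v₁²) = 486000 − ½·807·(29.3² − 3.53²) = 486000 − 342000 = 144000 Pa.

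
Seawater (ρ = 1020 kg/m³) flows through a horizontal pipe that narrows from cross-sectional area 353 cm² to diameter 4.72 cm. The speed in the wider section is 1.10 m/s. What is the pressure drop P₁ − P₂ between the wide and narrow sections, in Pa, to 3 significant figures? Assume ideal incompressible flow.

ΔP ≈ 251000 Pa

By continuity, v₂ = v₁·A₁/A₂ = 1.10·(353/17.5) = 22.2 m/s.
Along the horizontal streamline, P + ½ρv² is constant.
P₁ − P₂ = ½·1020·(22.2² − 1.10²) = ½·1020·491 = 251000 Pa.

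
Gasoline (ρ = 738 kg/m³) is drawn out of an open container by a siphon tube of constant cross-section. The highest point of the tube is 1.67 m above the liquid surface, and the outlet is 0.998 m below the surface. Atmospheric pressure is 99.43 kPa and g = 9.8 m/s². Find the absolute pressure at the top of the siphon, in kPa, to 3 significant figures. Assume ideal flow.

P_top ≈ 80.1 kPa

The outlet speed comes from Torricelli: v = √(2g·0.998) = 4.42 m/s.
Continuity keeps v the same throughout the tube; from surface to crest, P_atm + 0 = P_top + ½ρv² + ρg·h_top.
P_top = 99430 − ½·738·4.42² − 738·9.8·1.67 = 80100 Pa.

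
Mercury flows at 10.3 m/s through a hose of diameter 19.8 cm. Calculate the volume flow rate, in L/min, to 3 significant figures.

Q ≈ 19000 L/min

Q = A·v = 0.0308 m² × 10.3 m/s = 0.317 m³/s.
Converting: 0.317 m³/s × 60000 = 19000 L/min.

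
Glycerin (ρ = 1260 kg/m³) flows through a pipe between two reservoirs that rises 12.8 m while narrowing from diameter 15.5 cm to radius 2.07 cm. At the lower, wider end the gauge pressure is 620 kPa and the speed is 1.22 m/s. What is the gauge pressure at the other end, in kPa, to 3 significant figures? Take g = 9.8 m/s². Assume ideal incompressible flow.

279 kPa

Mass conservation (A₁v₁ = A₂v₂) gives v₂ = 1.22 × 189/13.5 = 17.1 m/s.
Energy conservation along the streamline gives P₂ = P₁ − ½ρ(v₂² − v₁²) − ρg(h₂ − h₁).
P₂ = 620000 + ½·1260·(1.22² − 17.1²) − 1260·9.8·(+12.8) = 620000 + (-183000) − (158000) = 279000 Pa.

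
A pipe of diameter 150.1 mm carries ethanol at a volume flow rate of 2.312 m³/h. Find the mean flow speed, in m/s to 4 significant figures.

v ≈ 0.03629 m/s

Q = 2.312 m³/h = 0.0006422 m³/s.
v = Q/A = 0.0006422 / 0.01770 = 0.03629 m/s.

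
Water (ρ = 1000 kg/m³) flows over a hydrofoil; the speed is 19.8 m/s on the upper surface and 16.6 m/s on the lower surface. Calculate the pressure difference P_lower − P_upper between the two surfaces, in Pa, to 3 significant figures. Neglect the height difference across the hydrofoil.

ΔP ≈ 58200 Pa

Bernoulli (same height): P_lower − P_upper = ½ρ(v_upper² − v_lower²).
ΔP = ½·1000·(19.8² − 16.6²) = 58200 Pa.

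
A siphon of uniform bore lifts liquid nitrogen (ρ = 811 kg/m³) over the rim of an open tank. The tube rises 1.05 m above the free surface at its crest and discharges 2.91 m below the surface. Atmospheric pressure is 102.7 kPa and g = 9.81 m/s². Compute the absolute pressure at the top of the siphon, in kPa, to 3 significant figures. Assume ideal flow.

From the surface to the outlet (both open to atmosphere, surface at rest): v = √(2g·h_out) = √(2·9.81·2.91) = 7.56 m/s.
The bore is uniform, so the speed at the crest is the same v. Bernoulli surface→crest: P_atm = P_top + ½ρv² + ρg·h_top.
P_top = 102700 − ½·811·7.56² − 811·9.81·1.05 = 71200 Pa.

71.2 kPa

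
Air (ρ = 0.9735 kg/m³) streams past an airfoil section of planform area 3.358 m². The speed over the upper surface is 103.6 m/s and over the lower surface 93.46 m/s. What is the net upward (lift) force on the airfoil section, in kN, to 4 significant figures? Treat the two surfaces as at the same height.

F ≈ 3.266 kN

With equal heights on the two surfaces, Bernoulli gives P_lower − P_upper = ½ρ(v_upper² − v_lower²).
ΔP = ½·0.9735·(103.6² − 93.46²) = 972.6 Pa.
Lift = ΔP · A = 972.6 × 3.358 = 3266 N.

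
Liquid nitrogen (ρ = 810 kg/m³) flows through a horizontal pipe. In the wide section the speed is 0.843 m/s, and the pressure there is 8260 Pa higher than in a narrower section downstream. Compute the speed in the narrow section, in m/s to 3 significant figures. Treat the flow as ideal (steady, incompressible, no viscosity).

v₂ = 4.59 m/s

With h₁ = h₂, rearranging Bernoulli gives v₂ = √(v₁² + 2ΔP/ρ).
v₂ = √(0.843² + 2·8260/810) = √(0.711 + 20.4) = 4.59 m/s.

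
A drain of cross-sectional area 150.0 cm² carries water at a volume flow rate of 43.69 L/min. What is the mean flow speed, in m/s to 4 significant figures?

Q = 43.69 L/min = 0.0007282 m³/s.
v = Q/A = 0.0007282 / 0.01500 = 0.04854 m/s.

v ≈ 0.04854 m/s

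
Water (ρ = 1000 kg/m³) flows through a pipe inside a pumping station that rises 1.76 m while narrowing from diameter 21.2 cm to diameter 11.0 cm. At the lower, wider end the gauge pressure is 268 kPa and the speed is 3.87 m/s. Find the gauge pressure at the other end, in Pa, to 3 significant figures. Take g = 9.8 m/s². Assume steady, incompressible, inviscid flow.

Continuity gives A₁v₁ = A₂v₂, so v₂ = (353 cm²)/(95.0 cm²) × 3.87 m/s = 14.4 m/s.
Applying Bernoulli between the two ends and solving for P₂: P₂ = P₁ + ½ρ(v₁² − v₂²) − ρgΔh.
P₂ = 268000 + ½·1000·(3.87² − 14.4²) − 1000·9.8·(+1.76) = 268000 + (-95800) − (17200) = 155000 Pa.

P₂ ≈ 155000 Pa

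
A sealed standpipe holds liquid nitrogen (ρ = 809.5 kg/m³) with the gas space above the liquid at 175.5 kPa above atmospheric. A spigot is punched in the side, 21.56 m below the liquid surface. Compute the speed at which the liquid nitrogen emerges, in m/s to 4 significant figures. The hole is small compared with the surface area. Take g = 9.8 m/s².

v ≈ 29.26 m/s

Take point 1 at the surface (v₁ ≈ 0) and point 2 at the hole (at atmospheric pressure). Bernoulli: P₁ + ρg h = P_atm + ½ρv₂².
With P₁ − P_atm = 175500 Pa, v₂ = √(2gh + 2ΔP/ρ) = √(2·9.8·21.56 + 2·175500/809.5) = 29.26 m/s.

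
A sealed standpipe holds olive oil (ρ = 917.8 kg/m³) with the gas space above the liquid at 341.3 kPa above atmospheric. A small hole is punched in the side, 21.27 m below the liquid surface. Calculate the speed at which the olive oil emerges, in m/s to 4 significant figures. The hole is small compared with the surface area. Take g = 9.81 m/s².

v ≈ 34.07 m/s

Take point 1 at the surface (v₁ ≈ 0) and point 2 at the hole (at atmospheric pressure). Bernoulli: P₁ + ρg h = P_atm + ½ρv₂².
With P₁ − P_atm = 341300 Pa, v₂ = √(2gh + 2ΔP/ρ) = √(2·9.81·21.27 + 2·341300/917.8) = 34.07 m/s.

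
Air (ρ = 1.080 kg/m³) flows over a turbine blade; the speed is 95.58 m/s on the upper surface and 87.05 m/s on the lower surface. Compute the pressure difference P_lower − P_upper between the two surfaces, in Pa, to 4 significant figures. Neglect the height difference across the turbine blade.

ΔP ≈ 841.2 Pa

Bernoulli (same height): P_lower − P_upper = ½ρ(v_upper² − v_lower²).
ΔP = ½·1.080·(95.58² − 87.05²) = 841.2 Pa.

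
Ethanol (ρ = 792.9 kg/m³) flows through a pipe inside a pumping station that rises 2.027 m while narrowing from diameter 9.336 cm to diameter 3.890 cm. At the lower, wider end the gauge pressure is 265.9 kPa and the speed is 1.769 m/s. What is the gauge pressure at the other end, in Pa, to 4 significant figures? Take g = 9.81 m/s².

P₂ = 210200 Pa

Mass conservation (A₁v₁ = A₂v₂) gives v₂ = 1.769 × 68.46/11.88 = 10.19 m/s.
Bernoulli: P₁ + ½ρv₁² + ρg h₁ = P₂ + ½ρv₂² + ρg h₂, so P₂ = P₁ + ½ρ(v₁² − v₂²) − ρg(h₂ − h₁).
P₂ = 265900 + ½·792.9·(1.769² − 10.19²) − 792.9·9.81·(+2.027) = 265900 + (-39920) − (15770) = 210200 Pa.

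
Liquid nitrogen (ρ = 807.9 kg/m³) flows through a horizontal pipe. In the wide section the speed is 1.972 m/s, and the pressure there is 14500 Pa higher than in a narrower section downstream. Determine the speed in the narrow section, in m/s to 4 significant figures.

Along the level pipe P + ½ρv² is conserved, hence v₂² = v₁² + 2(P₁ − P₂)/ρ.
v₂ = √(1.972² + 2·14500/807.9) = √(3.889 + 35.90) = 6.307 m/s.

v₂ = 6.307 m/s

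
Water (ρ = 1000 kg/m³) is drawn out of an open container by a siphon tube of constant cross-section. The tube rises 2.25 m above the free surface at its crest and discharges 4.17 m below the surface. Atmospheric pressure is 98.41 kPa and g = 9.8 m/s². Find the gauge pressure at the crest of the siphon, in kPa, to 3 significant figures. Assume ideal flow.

P_gauge ≈ -62.9 kPa

From the surface to the outlet (both open to atmosphere, surface at rest): v = √(2g·h_out) = √(2·9.8·4.17) = 9.04 m/s.
Continuity keeps v the same throughout the tube; from surface to crest, P_atm + 0 = P_top + ½ρv² + ρg·h_top.
P_top = 98410 − ½·1000·9.04² − 1000·9.8·2.25 = 35500 Pa. So P_gauge = P_top − P_atm = -62900 Pa.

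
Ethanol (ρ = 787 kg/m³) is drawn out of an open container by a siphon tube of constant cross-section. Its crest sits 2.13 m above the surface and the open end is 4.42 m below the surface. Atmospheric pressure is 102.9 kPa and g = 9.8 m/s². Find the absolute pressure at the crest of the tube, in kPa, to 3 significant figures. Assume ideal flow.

P_top ≈ 52.4 kPa

The outlet speed comes from Torricelli: v = √(2g·4.42) = 9.31 m/s.
The bore is uniform, so the speed at the crest is the same v. Bernoulli surface→crest: P_atm = P_top + ½ρv² + ρg·h_top.
P_top = 102900 − ½·787·9.31² − 787·9.8·2.13 = 52400 Pa.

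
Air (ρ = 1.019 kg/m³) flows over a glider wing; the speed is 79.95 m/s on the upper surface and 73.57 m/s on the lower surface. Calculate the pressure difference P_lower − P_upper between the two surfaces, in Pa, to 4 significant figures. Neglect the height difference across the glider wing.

499.0 Pa

With negligible Δh, P + ½ρv² is constant, so P_low − P_up = ½ρ(v_up² − v_low²).
ΔP = ½·1.019·(79.95² − 73.57²) = 499.0 Pa.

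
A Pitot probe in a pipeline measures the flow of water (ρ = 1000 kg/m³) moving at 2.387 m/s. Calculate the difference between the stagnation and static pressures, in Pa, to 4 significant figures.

ΔP ≈ 2849 Pa

Bernoulli between the free stream and the stagnation point: ½ρv² = P_stag − P_static.
ΔP = ½·1000·2.387² = 2849 Pa.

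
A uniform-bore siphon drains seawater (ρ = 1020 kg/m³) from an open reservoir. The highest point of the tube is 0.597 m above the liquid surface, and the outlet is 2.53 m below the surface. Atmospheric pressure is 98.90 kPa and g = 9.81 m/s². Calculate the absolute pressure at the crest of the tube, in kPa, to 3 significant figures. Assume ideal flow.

P_top ≈ 67.6 kPa

The outlet speed comes from Torricelli: v = √(2g·2.53) = 7.05 m/s.
With constant cross-section the crest speed equals v; applying Bernoulli from the surface up to the crest, P_top = P_atm − ½ρv² − ρg·h_top.
P_top = 98900 − ½·1020·7.05² − 1020·9.81·0.597 = 67600 Pa.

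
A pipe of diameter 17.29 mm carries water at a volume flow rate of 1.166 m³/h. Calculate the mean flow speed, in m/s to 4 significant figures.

v = 1.379 m/s

Q = 1.166 m³/h = 0.0003239 m³/s.
v = Q/A = 0.0003239 / 0.0002348 = 1.379 m/s.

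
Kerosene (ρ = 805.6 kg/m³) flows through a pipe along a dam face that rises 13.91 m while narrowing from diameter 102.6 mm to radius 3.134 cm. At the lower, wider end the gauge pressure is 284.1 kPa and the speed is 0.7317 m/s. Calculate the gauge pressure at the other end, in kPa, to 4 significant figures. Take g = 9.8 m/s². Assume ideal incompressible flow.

172.9 kPa

Mass conservation (A₁v₁ = A₂v₂) gives v₂ = 0.7317 × 82.68/30.86 = 1.961 m/s.
Applying Bernoulli between the two ends and solving for P₂: P₂ = P₁ + ½ρ(v₁² − v₂²) − ρgΔh.
P₂ = 284100 + ½·805.6·(0.7317² − 1.961²) − 805.6·9.8·(+13.91) = 284100 + (-1333) − (109800) = 172900 Pa.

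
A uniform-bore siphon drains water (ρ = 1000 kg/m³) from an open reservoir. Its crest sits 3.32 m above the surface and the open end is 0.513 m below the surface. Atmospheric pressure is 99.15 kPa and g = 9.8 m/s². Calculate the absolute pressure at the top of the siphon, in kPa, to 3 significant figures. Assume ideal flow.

From the surface to the outlet (both open to atmosphere, surface at rest): v = √(2g·h_out) = √(2·9.8·0.513) = 3.17 m/s.
The bore is uniform, so the speed at the crest is the same v. Bernoulli surface→crest: P_atm = P_top + ½ρv² + ρg·h_top.
P_top = 99150 − ½·1000·3.17² − 1000·9.8·3.32 = 61600 Pa.

P_top = 61.6 kPa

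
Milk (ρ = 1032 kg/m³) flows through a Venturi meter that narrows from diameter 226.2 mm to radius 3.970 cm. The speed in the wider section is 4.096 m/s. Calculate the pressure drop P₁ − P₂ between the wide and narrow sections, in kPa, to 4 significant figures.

ΔP ≈ 561.6 kPa

The volume flow rate is constant, so v₂ = (A₁/A₂)v₁ = (401.9/49.51)·4.096 = 33.24 m/s.
Along the horizontal streamline, P + ½ρv² is constant.
P₁ − P₂ = ½·1032·(33.24² − 4.096²) = ½·1032·1088 = 561600 Pa.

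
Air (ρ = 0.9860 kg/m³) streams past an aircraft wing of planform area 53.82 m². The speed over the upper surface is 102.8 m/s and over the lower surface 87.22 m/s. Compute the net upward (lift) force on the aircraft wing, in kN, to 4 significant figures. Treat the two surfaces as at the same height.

The faster flow above has the lower pressure; Bernoulli (same height) gives ΔP = ½ρ(v_up² − v_low²).
ΔP = ½·0.9860·(102.8² − 87.22²) = 1460 Pa.
Lift = ΔP · A = 1460 × 53.82 = 78550 N.

F ≈ 78.55 kN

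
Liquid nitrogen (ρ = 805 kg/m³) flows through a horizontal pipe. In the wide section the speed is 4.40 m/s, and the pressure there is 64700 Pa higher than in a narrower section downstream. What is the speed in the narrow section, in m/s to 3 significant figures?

With h₁ = h₂, rearranging Bernoulli gives v₂ = √(v₁² + 2ΔP/ρ).
v₂ = √(4.40² + 2·64700/805) = √(19.4 + 161) = 13.4 m/s.

13.4 m/s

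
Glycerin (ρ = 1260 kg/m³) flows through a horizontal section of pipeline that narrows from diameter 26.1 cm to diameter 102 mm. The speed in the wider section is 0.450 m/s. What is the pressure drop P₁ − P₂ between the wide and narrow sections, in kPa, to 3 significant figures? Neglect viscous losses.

The volume flow rate is constant, so v₂ = (A₁/A₂)v₁ = (535/81.7)·0.450 = 2.95 m/s.
Along the horizontal streamline, P + ½ρv² is constant.
P₁ − P₂ = ½·1260·(2.95² − 0.450²) = ½·1260·8.48 = 5340 Pa.

ΔP ≈ 5.34 kPa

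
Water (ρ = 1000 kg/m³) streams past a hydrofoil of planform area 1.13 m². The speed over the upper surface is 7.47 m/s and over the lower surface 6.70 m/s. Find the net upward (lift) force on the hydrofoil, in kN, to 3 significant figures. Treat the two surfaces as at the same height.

F ≈ 6.16 kN

With equal heights on the two surfaces, Bernoulli gives P_lower − P_upper = ½ρ(v_upper² − v_lower²).
ΔP = ½·1000·(7.47² − 6.70²) = 5460 Pa.
Lift = ΔP · A = 5460 × 1.13 = 6160 N.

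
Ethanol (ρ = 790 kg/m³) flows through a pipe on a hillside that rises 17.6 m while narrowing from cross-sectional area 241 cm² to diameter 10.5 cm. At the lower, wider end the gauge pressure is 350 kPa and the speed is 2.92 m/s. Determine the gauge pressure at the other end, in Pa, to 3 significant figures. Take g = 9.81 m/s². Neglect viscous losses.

By continuity, v₂ = v₁·A₁/A₂ = 2.92·(241/86.6) = 8.13 m/s.
Energy conservation along the streamline gives P₂ = P₁ − ½ρ(v₂² − v₁²) − ρg(h₂ − h₁).
P₂ = 350000 + ½·790·(2.92² − 8.13²) − 790·9.81·(+17.6) = 350000 + (-22700) − (136000) = 191000 Pa.

P₂ ≈ 191000 Pa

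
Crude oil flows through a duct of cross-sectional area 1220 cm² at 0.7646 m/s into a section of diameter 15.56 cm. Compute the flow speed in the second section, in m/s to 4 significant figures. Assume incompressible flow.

v₂ ≈ 4.906 m/s

Mass conservation (A₁v₁ = A₂v₂) gives v₂ = 0.7646 × 1220/190.2 = 4.906 m/s.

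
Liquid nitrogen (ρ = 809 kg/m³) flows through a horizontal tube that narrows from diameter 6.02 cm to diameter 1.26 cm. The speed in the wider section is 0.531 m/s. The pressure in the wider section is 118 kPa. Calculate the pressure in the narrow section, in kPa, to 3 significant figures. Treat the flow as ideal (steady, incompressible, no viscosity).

P₂ = 58.7 kPa

Continuity gives A₁v₁ = A₂v₂, so v₂ = (28.5 cm²)/(1.25 cm²) × 0.531 m/s = 12.1 m/s.
Along the horizontal streamline, P + ½ρv² is constant.
P₂ = P₁ − ½ρ(v₂² − v₁²) = 118000 − ½·809·(12.1² − 0.531²) = 118000 − 59300 = 58700 Pa.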